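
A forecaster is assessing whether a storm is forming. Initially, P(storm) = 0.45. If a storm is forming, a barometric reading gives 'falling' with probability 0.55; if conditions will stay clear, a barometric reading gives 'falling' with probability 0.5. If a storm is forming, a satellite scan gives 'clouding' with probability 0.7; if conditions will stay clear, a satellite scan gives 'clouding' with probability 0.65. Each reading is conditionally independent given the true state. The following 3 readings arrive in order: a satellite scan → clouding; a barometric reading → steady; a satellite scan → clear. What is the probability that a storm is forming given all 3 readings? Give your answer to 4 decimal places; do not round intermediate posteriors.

After a satellite scan='clouding': P(storm) = 0.7·0.4500 / (0.7·0.4500 + 0.65·0.5500) ≈ 0.4684
After a barometric reading='steady': P(storm) = 0.45·0.4684 / (0.45·0.4684 + 0.5·0.5316) ≈ 0.4423
After a satellite scan='clear': P(storm) = 0.3·0.4423 / (0.3·0.4423 + 0.35·0.5577) ≈ 0.4047

0.4047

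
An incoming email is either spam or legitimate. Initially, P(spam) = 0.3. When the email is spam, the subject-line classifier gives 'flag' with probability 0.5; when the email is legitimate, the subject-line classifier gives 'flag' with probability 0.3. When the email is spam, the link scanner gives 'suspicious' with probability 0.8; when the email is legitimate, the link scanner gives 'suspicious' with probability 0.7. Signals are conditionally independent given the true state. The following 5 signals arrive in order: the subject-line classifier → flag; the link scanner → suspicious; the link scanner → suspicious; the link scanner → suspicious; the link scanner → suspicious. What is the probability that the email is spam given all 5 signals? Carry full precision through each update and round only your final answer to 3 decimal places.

After the subject-line classifier='flag': P(spam) = 0.5·0.3000 / (0.5·0.3000 + 0.3·0.7000) ≈ 0.4167
After the link scanner='suspicious': P(spam) = 0.8·0.4167 / (0.8·0.4167 + 0.7·0.5833) ≈ 0.4494
After the link scanner='suspicious': P(spam) = 0.8·0.4494 / (0.8·0.4494 + 0.7·0.5506) ≈ 0.4827
After the link scanner='suspicious': P(spam) = 0.8·0.4827 / (0.8·0.4827 + 0.7·0.5173) ≈ 0.5160
After the link scanner='suspicious': P(spam) = 0.8·0.5160 / (0.8·0.5160 + 0.7·0.4840) ≈ 0.5493

0.549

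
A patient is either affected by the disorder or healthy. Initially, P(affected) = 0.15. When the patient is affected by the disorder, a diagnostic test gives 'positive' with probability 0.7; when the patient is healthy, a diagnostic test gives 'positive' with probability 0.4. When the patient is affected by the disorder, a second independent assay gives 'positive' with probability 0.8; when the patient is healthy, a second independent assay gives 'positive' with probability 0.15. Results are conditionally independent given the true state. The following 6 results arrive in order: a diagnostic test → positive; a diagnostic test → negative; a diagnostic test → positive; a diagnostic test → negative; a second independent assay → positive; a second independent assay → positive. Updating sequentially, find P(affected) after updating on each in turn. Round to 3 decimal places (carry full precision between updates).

0.794

Apply Bayes' rule sequentially, carrying P(affected) forward.
After a diagnostic test='positive': P(affected) = 0.7·0.1500 / (0.7·0.1500 + 0.4·0.8500) ≈ 0.2360
After a diagnostic test='negative': P(affected) = 0.3·0.2360 / (0.3·0.2360 + 0.6·0.7640) ≈ 0.1338
After a diagnostic test='positive': P(affected) = 0.7·0.1338 / (0.7·0.1338 + 0.4·0.8662) ≈ 0.2127
After a diagnostic test='negative': P(affected) = 0.3·0.2127 / (0.3·0.2127 + 0.6·0.7873) ≈ 0.1190
After a second independent assay='positive': P(affected) = 0.8·0.1190 / (0.8·0.1190 + 0.15·0.8810) ≈ 0.4188
After a second independent assay='positive': P(affected) = 0.8·0.4188 / (0.8·0.4188 + 0.15·0.5812) ≈ 0.7935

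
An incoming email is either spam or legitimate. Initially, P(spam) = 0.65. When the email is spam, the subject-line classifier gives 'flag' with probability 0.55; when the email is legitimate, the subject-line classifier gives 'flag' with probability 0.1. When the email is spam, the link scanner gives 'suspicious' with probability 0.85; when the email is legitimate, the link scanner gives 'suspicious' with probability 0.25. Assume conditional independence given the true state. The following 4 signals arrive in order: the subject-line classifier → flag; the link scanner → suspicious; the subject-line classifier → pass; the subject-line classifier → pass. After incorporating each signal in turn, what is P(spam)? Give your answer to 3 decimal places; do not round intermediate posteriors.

0.897

After the subject-line classifier='flag': P(spam) = 0.55·0.6500 / (0.55·0.6500 + 0.1·0.3500) ≈ 0.9108
After the link scanner='suspicious': P(spam) = 0.85·0.9108 / (0.85·0.9108 + 0.25·0.0892) ≈ 0.9720
After the subject-line classifier='pass': P(spam) = 0.45·0.9720 / (0.45·0.9720 + 0.9·0.0280) ≈ 0.9455
After the subject-line classifier='pass': P(spam) = 0.45·0.9455 / (0.45·0.9455 + 0.9·0.0545) ≈ 0.8967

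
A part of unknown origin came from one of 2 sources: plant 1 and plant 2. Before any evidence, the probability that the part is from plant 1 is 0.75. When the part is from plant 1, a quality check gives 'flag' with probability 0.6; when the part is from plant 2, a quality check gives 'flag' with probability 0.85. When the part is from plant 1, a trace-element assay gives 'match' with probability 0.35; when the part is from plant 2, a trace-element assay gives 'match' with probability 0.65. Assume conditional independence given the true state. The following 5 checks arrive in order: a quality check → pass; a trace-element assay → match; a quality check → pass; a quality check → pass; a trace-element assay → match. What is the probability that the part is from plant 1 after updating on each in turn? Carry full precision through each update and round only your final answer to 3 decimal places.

Each posterior becomes the prior for the next update.
After a quality check='pass': P(plant 1) = 0.4·0.7500 / (0.4·0.7500 + 0.15·0.2500) ≈ 0.8889
After a trace-element assay='match': P(plant 1) = 0.35·0.8889 / (0.35·0.8889 + 0.65·0.1111) ≈ 0.8116
After a quality check='pass': P(plant 1) = 0.4·0.8116 / (0.4·0.8116 + 0.15·0.1884) ≈ 0.9199
After a quality check='pass': P(plant 1) = 0.4·0.9199 / (0.4·0.9199 + 0.15·0.0801) ≈ 0.9684
After a trace-element assay='match': P(plant 1) = 0.35·0.9684 / (0.35·0.9684 + 0.65·0.0316) ≈ 0.9428

0.943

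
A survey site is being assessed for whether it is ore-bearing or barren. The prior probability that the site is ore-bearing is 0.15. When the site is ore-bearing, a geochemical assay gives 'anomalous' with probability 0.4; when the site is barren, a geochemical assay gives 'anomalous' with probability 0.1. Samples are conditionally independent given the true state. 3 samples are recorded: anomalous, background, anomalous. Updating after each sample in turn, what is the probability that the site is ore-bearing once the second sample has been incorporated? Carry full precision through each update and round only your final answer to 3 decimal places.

0.320

After 'anomalous': P(ore) = 0.4·0.1500 / (0.4·0.1500 + 0.1·0.8500) ≈ 0.4138
After 'background': P(ore) = 0.6·0.4138 / (0.6·0.4138 + 0.9·0.5862) ≈ 0.3200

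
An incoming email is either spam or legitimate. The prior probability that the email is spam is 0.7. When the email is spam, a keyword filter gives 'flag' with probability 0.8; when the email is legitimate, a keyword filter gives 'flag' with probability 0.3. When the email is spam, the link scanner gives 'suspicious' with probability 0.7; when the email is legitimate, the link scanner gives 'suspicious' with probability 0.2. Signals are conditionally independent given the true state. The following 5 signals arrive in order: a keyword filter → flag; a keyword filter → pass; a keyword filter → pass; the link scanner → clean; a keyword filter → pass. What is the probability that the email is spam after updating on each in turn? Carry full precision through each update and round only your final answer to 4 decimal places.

0.0516

After a keyword filter='flag': P(spam) = 0.8·0.7000 / (0.8·0.7000 + 0.3·0.3000) ≈ 0.8615
After a keyword filter='pass': P(spam) = 0.2·0.8615 / (0.2·0.8615 + 0.7·0.1385) ≈ 0.6400
After a keyword filter='pass': P(spam) = 0.2·0.6400 / (0.2·0.6400 + 0.7·0.3600) ≈ 0.3368
After the link scanner='clean': P(spam) = 0.3·0.3368 / (0.3·0.3368 + 0.8·0.6632) ≈ 0.1600
After a keyword filter='pass': P(spam) = 0.2·0.1600 / (0.2·0.1600 + 0.7·0.8400) ≈ 0.0516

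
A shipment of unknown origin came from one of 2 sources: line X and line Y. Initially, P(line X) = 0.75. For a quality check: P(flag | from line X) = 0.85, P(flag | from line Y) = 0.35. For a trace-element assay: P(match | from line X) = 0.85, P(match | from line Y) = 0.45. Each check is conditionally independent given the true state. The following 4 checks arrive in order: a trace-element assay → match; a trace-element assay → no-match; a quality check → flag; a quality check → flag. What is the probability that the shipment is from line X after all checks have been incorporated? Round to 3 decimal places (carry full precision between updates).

0.901

After a trace-element assay='match': P(line X) = 0.85·0.7500 / (0.85·0.7500 + 0.45·0.2500) ≈ 0.8500
After a trace-element assay='no-match': P(line X) = 0.15·0.8500 / (0.15·0.8500 + 0.55·0.1500) ≈ 0.6071
After a quality check='flag': P(line X) = 0.85·0.6071 / (0.85·0.6071 + 0.35·0.3929) ≈ 0.7896
After a quality check='flag': P(line X) = 0.85·0.7896 / (0.85·0.7896 + 0.35·0.2104) ≈ 0.9011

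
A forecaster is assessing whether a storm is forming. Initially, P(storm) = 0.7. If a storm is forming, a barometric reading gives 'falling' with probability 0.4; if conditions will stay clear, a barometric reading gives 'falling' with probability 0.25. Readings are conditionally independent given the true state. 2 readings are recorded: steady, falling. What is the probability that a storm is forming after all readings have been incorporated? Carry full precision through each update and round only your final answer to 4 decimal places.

0.7492

Each posterior becomes the prior for the next update.
After 'steady': P(storm) = 0.6·0.7000 / (0.6·0.7000 + 0.75·0.3000) ≈ 0.6512
After 'falling': P(storm) = 0.4·0.6512 / (0.4·0.6512 + 0.25·0.3488) ≈ 0.7492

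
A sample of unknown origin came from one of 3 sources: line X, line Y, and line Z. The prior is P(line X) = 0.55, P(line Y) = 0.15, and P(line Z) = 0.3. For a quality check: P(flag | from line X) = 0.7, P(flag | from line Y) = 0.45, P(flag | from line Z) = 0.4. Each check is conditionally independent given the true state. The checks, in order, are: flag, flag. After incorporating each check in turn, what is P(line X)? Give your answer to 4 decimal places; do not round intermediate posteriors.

After 'flag': normaliser = 0.7·0.5500 + 0.45·0.1500 + 0.4·0.3000; P(line X) ≈ 0.6725, P(line Y) ≈ 0.1179, P(line Z) ≈ 0.2096
After 'flag': normaliser = 0.7·0.6725 + 0.45·0.1179 + 0.4·0.2096; P(line X) ≈ 0.7747, P(line Y) ≈ 0.0873, P(line Z) ≈ 0.1380

0.7747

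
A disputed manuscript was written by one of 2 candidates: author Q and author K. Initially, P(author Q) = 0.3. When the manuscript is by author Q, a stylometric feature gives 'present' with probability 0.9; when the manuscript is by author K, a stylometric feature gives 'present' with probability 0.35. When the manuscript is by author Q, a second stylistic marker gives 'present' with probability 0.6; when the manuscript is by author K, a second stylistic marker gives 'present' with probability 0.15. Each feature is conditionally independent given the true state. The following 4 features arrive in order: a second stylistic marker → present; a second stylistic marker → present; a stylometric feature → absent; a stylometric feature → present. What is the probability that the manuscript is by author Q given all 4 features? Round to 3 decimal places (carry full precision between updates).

Each posterior becomes the prior for the next update.
After a second stylistic marker='present': P(author Q) = 0.6·0.3000 / (0.6·0.3000 + 0.15·0.7000) ≈ 0.6316
After a second stylistic marker='present': P(author Q) = 0.6·0.6316 / (0.6·0.6316 + 0.15·0.3684) ≈ 0.8727
After a stylometric feature='absent': P(author Q) = 0.1·0.8727 / (0.1·0.8727 + 0.65·0.1273) ≈ 0.5134
After a stylometric feature='present': P(author Q) = 0.9·0.5134 / (0.9·0.5134 + 0.35·0.4866) ≈ 0.7307

0.731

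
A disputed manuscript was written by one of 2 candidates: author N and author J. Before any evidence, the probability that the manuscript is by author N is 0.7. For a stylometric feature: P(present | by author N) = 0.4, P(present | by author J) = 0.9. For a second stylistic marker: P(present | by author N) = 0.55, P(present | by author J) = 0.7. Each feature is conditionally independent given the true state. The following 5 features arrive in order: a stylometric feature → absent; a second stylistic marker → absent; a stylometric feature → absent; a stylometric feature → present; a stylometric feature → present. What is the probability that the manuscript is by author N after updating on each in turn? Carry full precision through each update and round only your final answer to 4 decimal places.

After a stylometric feature='absent': P(author N) = 0.6·0.7000 / (0.6·0.7000 + 0.1·0.3000) ≈ 0.9333
After a second stylistic marker='absent': P(author N) = 0.45·0.9333 / (0.45·0.9333 + 0.3·0.0667) ≈ 0.9545
After a stylometric feature='absent': P(author N) = 0.6·0.9545 / (0.6·0.9545 + 0.1·0.0455) ≈ 0.9921
After a stylometric feature='present': P(author N) = 0.4·0.9921 / (0.4·0.9921 + 0.9·0.0079) ≈ 0.9825
After a stylometric feature='present': P(author N) = 0.4·0.9825 / (0.4·0.9825 + 0.9·0.0175) ≈ 0.9614

0.9614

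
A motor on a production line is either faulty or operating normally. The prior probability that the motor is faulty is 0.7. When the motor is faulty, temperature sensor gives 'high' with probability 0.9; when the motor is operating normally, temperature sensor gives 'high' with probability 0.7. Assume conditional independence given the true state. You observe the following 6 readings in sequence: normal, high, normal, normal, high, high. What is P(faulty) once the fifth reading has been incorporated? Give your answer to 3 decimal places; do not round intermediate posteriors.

0.125

After 'normal': P(faulty) = 0.1·0.7000 / (0.1·0.7000 + 0.3·0.3000) ≈ 0.4375
After 'high': P(faulty) = 0.9·0.4375 / (0.9·0.4375 + 0.7·0.5625) ≈ 0.5000
After 'normal': P(faulty) = 0.1·0.5000 / (0.1·0.5000 + 0.3·0.5000) ≈ 0.2500
After 'normal': P(faulty) = 0.1·0.2500 / (0.1·0.2500 + 0.3·0.7500) ≈ 0.1000
After 'high': P(faulty) = 0.9·0.1000 / (0.9·0.1000 + 0.7·0.9000) ≈ 0.1250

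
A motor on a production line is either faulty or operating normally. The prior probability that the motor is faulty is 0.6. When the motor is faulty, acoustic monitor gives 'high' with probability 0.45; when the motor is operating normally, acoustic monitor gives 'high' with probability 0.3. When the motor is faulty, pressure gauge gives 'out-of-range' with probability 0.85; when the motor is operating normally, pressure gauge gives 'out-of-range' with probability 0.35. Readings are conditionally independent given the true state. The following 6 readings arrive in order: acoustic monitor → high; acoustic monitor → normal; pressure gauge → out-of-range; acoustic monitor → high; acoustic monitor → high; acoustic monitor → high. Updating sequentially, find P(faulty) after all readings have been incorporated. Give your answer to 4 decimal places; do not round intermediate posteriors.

0.9354

Each posterior becomes the prior for the next update.
After acoustic monitor='high': P(faulty) = 0.45·0.6000 / (0.45·0.6000 + 0.3·0.4000) ≈ 0.6923
After acoustic monitor='normal': P(faulty) = 0.55·0.6923 / (0.55·0.6923 + 0.7·0.3077) ≈ 0.6387
After pressure gauge='out-of-range': P(faulty) = 0.85·0.6387 / (0.85·0.6387 + 0.35·0.3613) ≈ 0.8111
After acoustic monitor='high': P(faulty) = 0.45·0.8111 / (0.45·0.8111 + 0.3·0.1889) ≈ 0.8656
After acoustic monitor='high': P(faulty) = 0.45·0.8656 / (0.45·0.8656 + 0.3·0.1344) ≈ 0.9062
After acoustic monitor='high': P(faulty) = 0.45·0.9062 / (0.45·0.9062 + 0.3·0.0938) ≈ 0.9354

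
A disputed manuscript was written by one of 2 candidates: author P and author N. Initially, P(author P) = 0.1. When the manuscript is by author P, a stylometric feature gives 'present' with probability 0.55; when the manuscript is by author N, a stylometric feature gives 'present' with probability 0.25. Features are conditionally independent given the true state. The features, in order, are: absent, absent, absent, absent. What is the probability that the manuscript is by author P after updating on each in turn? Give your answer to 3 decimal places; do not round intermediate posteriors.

0.014

After 'absent': P(author P) = 0.45·0.1000 / (0.45·0.1000 + 0.75·0.9000) ≈ 0.0625
After 'absent': P(author P) = 0.45·0.0625 / (0.45·0.0625 + 0.75·0.9375) ≈ 0.0385
After 'absent': P(author P) = 0.45·0.0385 / (0.45·0.0385 + 0.75·0.9615) ≈ 0.0234
After 'absent': P(author P) = 0.45·0.0234 / (0.45·0.0234 + 0.75·0.9766) ≈ 0.0142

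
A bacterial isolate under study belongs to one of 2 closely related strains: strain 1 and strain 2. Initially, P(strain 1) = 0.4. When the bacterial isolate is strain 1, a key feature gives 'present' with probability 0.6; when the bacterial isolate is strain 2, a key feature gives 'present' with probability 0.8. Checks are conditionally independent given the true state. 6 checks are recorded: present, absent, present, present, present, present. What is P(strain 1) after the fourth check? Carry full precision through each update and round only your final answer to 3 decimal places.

0.360

After 'present': P(strain 1) = 0.6·0.4000 / (0.6·0.4000 + 0.8·0.6000) ≈ 0.3333
After 'absent': P(strain 1) = 0.4·0.3333 / (0.4·0.3333 + 0.2·0.6667) ≈ 0.5000
After 'present': P(strain 1) = 0.6·0.5000 / (0.6·0.5000 + 0.8·0.5000) ≈ 0.4286
After 'present': P(strain 1) = 0.6·0.4286 / (0.6·0.4286 + 0.8·0.5714) ≈ 0.3600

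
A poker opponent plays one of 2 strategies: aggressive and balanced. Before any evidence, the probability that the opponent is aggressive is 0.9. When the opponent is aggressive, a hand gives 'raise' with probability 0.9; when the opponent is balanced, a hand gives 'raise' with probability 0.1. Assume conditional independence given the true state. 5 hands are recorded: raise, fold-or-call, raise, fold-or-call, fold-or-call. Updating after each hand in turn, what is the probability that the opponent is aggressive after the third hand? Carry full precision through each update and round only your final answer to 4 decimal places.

0.9878

After 'raise': P(aggressive) = 0.9·0.9000 / (0.9·0.9000 + 0.1·0.1000) ≈ 0.9878
After 'fold-or-call': P(aggressive) = 0.1·0.9878 / (0.1·0.9878 + 0.9·0.0122) ≈ 0.9000
After 'raise': P(aggressive) = 0.9·0.9000 / (0.9·0.9000 + 0.1·0.1000) ≈ 0.9878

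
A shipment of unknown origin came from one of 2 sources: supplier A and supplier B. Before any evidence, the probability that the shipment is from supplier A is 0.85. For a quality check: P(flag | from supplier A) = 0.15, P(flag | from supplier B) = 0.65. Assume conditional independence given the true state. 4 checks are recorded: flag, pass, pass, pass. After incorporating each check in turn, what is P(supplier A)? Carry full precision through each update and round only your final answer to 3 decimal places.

After 'flag': P(supplier A) = 0.15·0.8500 / (0.15·0.8500 + 0.65·0.1500) ≈ 0.5667
After 'pass': P(supplier A) = 0.85·0.5667 / (0.85·0.5667 + 0.35·0.4333) ≈ 0.7605
After 'pass': P(supplier A) = 0.85·0.7605 / (0.85·0.7605 + 0.35·0.2395) ≈ 0.8852
After 'pass': P(supplier A) = 0.85·0.8852 / (0.85·0.8852 + 0.35·0.1148) ≈ 0.9493

0.949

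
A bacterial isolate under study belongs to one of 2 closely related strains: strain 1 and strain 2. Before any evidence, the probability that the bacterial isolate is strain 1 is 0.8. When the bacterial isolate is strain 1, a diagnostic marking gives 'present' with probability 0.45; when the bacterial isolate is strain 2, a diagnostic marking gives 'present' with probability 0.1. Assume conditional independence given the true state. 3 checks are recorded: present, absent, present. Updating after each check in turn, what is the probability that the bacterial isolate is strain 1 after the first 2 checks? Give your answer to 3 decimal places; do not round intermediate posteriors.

After 'present': P(strain 1) = 0.45·0.8000 / (0.45·0.8000 + 0.1·0.2000) ≈ 0.9474
After 'absent': P(strain 1) = 0.55·0.9474 / (0.55·0.9474 + 0.9·0.0526) ≈ 0.9167

0.917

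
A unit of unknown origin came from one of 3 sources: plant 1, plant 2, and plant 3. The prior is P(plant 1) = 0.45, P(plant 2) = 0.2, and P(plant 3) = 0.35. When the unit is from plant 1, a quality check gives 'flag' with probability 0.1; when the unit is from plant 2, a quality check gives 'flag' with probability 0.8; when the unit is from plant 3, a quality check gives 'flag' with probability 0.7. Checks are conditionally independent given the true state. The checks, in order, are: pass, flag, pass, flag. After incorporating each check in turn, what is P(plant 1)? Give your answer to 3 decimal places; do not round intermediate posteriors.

0.151

After 'pass': normaliser = 0.9·0.4500 + 0.2·0.2000 + 0.3·0.3500; P(plant 1) ≈ 0.7364, P(plant 2) ≈ 0.0727, P(plant 3) ≈ 0.1909
After 'flag': normaliser = 0.1·0.7364 + 0.8·0.0727 + 0.7·0.1909; P(plant 1) ≈ 0.2774, P(plant 2) ≈ 0.2192, P(plant 3) ≈ 0.5034
After 'pass': normaliser = 0.9·0.2774 + 0.2·0.2192 + 0.3·0.5034; P(plant 1) ≈ 0.5616, P(plant 2) ≈ 0.0986, P(plant 3) ≈ 0.3398
After 'flag': normaliser = 0.1·0.5616 + 0.8·0.0986 + 0.7·0.3398; P(plant 1) ≈ 0.1506, P(plant 2) ≈ 0.2116, P(plant 3) ≈ 0.6378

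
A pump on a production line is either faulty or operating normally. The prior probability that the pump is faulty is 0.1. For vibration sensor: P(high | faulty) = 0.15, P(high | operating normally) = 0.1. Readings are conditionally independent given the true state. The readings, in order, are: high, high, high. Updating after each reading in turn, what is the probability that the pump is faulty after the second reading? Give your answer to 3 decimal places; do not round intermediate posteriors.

0.200

After 'high': P(faulty) = 0.15·0.1000 / (0.15·0.1000 + 0.1·0.9000) ≈ 0.1429
After 'high': P(faulty) = 0.15·0.1429 / (0.15·0.1429 + 0.1·0.8571) ≈ 0.2000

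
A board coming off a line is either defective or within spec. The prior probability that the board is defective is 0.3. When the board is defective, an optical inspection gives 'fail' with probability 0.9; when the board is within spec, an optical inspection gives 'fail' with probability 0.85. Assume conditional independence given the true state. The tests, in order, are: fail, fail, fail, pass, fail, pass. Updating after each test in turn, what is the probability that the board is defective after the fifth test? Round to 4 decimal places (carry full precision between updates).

0.2642

Each posterior becomes the prior for the next update.
After 'fail': P(defective) = 0.9·0.3000 / (0.9·0.3000 + 0.85·0.7000) ≈ 0.3121
After 'fail': P(defective) = 0.9·0.3121 / (0.9·0.3121 + 0.85·0.6879) ≈ 0.3245
After 'fail': P(defective) = 0.9·0.3245 / (0.9·0.3245 + 0.85·0.6755) ≈ 0.3372
After 'pass': P(defective) = 0.1·0.3372 / (0.1·0.3372 + 0.15·0.6628) ≈ 0.2533
After 'fail': P(defective) = 0.9·0.2533 / (0.9·0.2533 + 0.85·0.7467) ≈ 0.2642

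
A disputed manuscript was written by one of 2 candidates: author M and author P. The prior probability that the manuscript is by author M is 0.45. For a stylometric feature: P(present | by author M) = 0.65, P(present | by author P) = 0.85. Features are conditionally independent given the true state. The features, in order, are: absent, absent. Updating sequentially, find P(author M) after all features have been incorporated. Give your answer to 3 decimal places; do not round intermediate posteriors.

Apply Bayes' rule sequentially, carrying P(author M) forward.
After 'absent': P(author M) = 0.35·0.4500 / (0.35·0.4500 + 0.15·0.5500) ≈ 0.6562
After 'absent': P(author M) = 0.35·0.6562 / (0.35·0.6562 + 0.15·0.3438) ≈ 0.8167

0.817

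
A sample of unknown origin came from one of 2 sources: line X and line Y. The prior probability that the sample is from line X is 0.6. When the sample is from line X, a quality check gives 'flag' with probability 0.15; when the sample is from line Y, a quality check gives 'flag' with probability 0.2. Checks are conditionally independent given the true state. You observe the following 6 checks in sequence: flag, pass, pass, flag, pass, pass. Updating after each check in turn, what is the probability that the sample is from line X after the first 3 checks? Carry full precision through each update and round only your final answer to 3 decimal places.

0.559

Each posterior becomes the prior for the next update.
After 'flag': P(line X) = 0.15·0.6000 / (0.15·0.6000 + 0.2·0.4000) ≈ 0.5294
After 'pass': P(line X) = 0.85·0.5294 / (0.85·0.5294 + 0.8·0.4706) ≈ 0.5445
After 'pass': P(line X) = 0.85·0.5445 / (0.85·0.5445 + 0.8·0.4555) ≈ 0.5595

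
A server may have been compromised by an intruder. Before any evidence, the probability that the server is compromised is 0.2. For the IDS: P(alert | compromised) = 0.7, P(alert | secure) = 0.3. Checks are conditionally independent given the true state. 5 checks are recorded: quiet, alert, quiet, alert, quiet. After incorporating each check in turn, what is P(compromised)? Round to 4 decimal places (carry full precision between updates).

After 'quiet': P(compromised) = 0.3·0.2000 / (0.3·0.2000 + 0.7·0.8000) ≈ 0.0968
After 'alert': P(compromised) = 0.7·0.0968 / (0.7·0.0968 + 0.3·0.9032) ≈ 0.2000
After 'quiet': P(compromised) = 0.3·0.2000 / (0.3·0.2000 + 0.7·0.8000) ≈ 0.0968
After 'alert': P(compromised) = 0.7·0.0968 / (0.7·0.0968 + 0.3·0.9032) ≈ 0.2000
After 'quiet': P(compromised) = 0.3·0.2000 / (0.3·0.2000 + 0.7·0.8000) ≈ 0.0968

0.0968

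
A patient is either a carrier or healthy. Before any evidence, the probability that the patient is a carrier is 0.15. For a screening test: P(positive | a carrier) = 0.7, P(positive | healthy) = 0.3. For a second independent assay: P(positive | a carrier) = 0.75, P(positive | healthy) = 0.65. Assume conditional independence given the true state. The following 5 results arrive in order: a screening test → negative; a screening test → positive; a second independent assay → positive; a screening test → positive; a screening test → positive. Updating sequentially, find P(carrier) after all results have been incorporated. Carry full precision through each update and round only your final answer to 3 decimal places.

Each posterior becomes the prior for the next update.
After a screening test='negative': P(carrier) = 0.3·0.1500 / (0.3·0.1500 + 0.7·0.8500) ≈ 0.0703
After a screening test='positive': P(carrier) = 0.7·0.0703 / (0.7·0.0703 + 0.3·0.9297) ≈ 0.1500
After a second independent assay='positive': P(carrier) = 0.75·0.1500 / (0.75·0.1500 + 0.65·0.8500) ≈ 0.1692
After a screening test='positive': P(carrier) = 0.7·0.1692 / (0.7·0.1692 + 0.3·0.8308) ≈ 0.3221
After a screening test='positive': P(carrier) = 0.7·0.3221 / (0.7·0.3221 + 0.3·0.6779) ≈ 0.5258

0.526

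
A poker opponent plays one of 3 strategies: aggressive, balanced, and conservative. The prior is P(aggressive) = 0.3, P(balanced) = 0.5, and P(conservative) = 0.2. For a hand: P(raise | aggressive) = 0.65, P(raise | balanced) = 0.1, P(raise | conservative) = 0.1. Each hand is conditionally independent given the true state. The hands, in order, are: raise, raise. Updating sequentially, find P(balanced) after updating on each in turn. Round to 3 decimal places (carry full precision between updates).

Each posterior becomes the prior for the next update.
After 'raise': normaliser = 0.65·0.3000 + 0.1·0.5000 + 0.1·0.2000; P(aggressive) ≈ 0.7358, P(balanced) ≈ 0.1887, P(conservative) ≈ 0.0755
After 'raise': normaliser = 0.65·0.7358 + 0.1·0.1887 + 0.1·0.0755; P(aggressive) ≈ 0.9477, P(balanced) ≈ 0.0374, P(conservative) ≈ 0.0150

0.037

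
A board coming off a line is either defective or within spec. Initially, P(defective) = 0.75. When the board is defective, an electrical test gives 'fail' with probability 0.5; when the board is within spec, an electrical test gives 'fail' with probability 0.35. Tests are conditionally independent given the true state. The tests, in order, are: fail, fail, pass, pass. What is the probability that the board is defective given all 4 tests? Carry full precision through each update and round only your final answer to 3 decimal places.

After 'fail': P(defective) = 0.5·0.7500 / (0.5·0.7500 + 0.35·0.2500) ≈ 0.8108
After 'fail': P(defective) = 0.5·0.8108 / (0.5·0.8108 + 0.35·0.1892) ≈ 0.8596
After 'pass': P(defective) = 0.5·0.8596 / (0.5·0.8596 + 0.65·0.1404) ≈ 0.8249
After 'pass': P(defective) = 0.5·0.8249 / (0.5·0.8249 + 0.65·0.1751) ≈ 0.7837

0.784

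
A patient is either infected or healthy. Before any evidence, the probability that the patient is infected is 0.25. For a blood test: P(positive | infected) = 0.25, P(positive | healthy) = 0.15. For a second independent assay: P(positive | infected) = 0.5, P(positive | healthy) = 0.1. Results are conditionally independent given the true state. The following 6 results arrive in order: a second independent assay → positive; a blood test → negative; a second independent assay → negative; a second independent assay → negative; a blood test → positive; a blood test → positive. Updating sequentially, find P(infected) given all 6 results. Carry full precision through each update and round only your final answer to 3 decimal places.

Apply Bayes' rule sequentially, carrying P(infected) forward.
After a second independent assay='positive': P(infected) = 0.5·0.2500 / (0.5·0.2500 + 0.1·0.7500) ≈ 0.6250
After a blood test='negative': P(infected) = 0.75·0.6250 / (0.75·0.6250 + 0.85·0.3750) ≈ 0.5952
After a second independent assay='negative': P(infected) = 0.5·0.5952 / (0.5·0.5952 + 0.9·0.4048) ≈ 0.4496
After a second independent assay='negative': P(infected) = 0.5·0.4496 / (0.5·0.4496 + 0.9·0.5504) ≈ 0.3122
After a blood test='positive': P(infected) = 0.25·0.3122 / (0.25·0.3122 + 0.15·0.6878) ≈ 0.4307
After a blood test='positive': P(infected) = 0.25·0.4307 / (0.25·0.4307 + 0.15·0.5693) ≈ 0.5577

0.558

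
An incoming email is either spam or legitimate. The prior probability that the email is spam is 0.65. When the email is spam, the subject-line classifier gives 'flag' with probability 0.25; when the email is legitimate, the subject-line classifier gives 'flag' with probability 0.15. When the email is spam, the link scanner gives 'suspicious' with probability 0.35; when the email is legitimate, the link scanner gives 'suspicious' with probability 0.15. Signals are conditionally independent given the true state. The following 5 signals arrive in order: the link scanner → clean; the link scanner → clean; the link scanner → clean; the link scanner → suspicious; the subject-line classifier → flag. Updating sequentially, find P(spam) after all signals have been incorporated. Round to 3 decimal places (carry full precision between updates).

0.764

Apply Bayes' rule sequentially, carrying P(spam) forward.
After the link scanner='clean': P(spam) = 0.65·0.6500 / (0.65·0.6500 + 0.85·0.3500) ≈ 0.5868
After the link scanner='clean': P(spam) = 0.65·0.5868 / (0.65·0.5868 + 0.85·0.4132) ≈ 0.5206
After the link scanner='clean': P(spam) = 0.65·0.5206 / (0.65·0.5206 + 0.85·0.4794) ≈ 0.4537
After the link scanner='suspicious': P(spam) = 0.35·0.4537 / (0.35·0.4537 + 0.15·0.5463) ≈ 0.6596
After the subject-line classifier='flag': P(spam) = 0.25·0.6596 / (0.25·0.6596 + 0.15·0.3404) ≈ 0.7636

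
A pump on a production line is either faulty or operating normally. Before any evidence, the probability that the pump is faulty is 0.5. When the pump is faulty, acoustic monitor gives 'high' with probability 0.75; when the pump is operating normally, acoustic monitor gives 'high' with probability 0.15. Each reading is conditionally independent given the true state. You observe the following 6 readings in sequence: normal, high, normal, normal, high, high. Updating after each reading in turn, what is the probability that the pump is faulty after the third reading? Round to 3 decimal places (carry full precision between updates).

0.302

Each posterior becomes the prior for the next update.
After 'normal': P(faulty) = 0.25·0.5000 / (0.25·0.5000 + 0.85·0.5000) ≈ 0.2273
After 'high': P(faulty) = 0.75·0.2273 / (0.75·0.2273 + 0.15·0.7727) ≈ 0.5952
After 'normal': P(faulty) = 0.25·0.5952 / (0.25·0.5952 + 0.85·0.4048) ≈ 0.3019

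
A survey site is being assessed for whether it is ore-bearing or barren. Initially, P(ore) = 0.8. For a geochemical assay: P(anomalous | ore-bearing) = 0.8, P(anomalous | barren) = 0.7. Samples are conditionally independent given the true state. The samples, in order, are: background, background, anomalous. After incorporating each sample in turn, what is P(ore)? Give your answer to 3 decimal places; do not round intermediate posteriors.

After 'background': P(ore) = 0.2·0.8000 / (0.2·0.8000 + 0.3·0.2000) ≈ 0.7273
After 'background': P(ore) = 0.2·0.7273 / (0.2·0.7273 + 0.3·0.2727) ≈ 0.6400
After 'anomalous': P(ore) = 0.8·0.6400 / (0.8·0.6400 + 0.7·0.3600) ≈ 0.6702

0.670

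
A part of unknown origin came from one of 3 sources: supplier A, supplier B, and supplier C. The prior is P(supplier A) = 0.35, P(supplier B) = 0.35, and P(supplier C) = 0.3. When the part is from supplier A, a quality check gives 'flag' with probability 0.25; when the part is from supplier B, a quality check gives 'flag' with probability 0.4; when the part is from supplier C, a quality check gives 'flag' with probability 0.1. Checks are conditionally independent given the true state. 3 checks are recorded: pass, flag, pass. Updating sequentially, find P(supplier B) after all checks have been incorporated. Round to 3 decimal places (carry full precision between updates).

After 'pass': normaliser = 0.75·0.3500 + 0.6·0.3500 + 0.9·0.3000; P(supplier A) ≈ 0.3535, P(supplier B) ≈ 0.2828, P(supplier C) ≈ 0.3636
After 'flag': normaliser = 0.25·0.3535 + 0.4·0.2828 + 0.1·0.3636; P(supplier A) ≈ 0.3715, P(supplier B) ≈ 0.4756, P(supplier C) ≈ 0.1529
After 'pass': normaliser = 0.75·0.3715 + 0.6·0.4756 + 0.9·0.1529; P(supplier A) ≈ 0.3972, P(supplier B) ≈ 0.4067, P(supplier C) ≈ 0.1961

0.407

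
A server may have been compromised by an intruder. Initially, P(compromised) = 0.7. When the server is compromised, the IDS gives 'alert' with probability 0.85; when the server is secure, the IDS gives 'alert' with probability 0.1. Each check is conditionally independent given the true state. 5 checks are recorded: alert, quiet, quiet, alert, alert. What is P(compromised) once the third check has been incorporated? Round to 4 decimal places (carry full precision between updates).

0.3552

Apply Bayes' rule sequentially, carrying P(compromised) forward.
After 'alert': P(compromised) = 0.85·0.7000 / (0.85·0.7000 + 0.1·0.3000) ≈ 0.9520
After 'quiet': P(compromised) = 0.15·0.9520 / (0.15·0.9520 + 0.9·0.0480) ≈ 0.7677
After 'quiet': P(compromised) = 0.15·0.7677 / (0.15·0.7677 + 0.9·0.2323) ≈ 0.3552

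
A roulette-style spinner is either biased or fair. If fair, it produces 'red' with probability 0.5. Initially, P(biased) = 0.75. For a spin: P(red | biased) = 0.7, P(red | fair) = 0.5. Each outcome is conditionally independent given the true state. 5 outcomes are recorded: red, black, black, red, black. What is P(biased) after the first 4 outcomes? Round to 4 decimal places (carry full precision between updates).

0.6792

After 'red': P(biased) = 0.7·0.7500 / (0.7·0.7500 + 0.5·0.2500) ≈ 0.8077
After 'black': P(biased) = 0.3·0.8077 / (0.3·0.8077 + 0.5·0.1923) ≈ 0.7159
After 'black': P(biased) = 0.3·0.7159 / (0.3·0.7159 + 0.5·0.2841) ≈ 0.6019
After 'red': P(biased) = 0.7·0.6019 / (0.7·0.6019 + 0.5·0.3981) ≈ 0.6792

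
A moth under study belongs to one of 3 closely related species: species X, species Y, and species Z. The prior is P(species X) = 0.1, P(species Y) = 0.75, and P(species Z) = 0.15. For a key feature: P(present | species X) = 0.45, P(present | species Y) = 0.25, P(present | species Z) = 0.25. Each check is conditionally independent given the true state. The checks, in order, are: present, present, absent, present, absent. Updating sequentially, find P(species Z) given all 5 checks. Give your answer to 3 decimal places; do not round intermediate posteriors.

0.124

After 'present': normaliser = 0.45·0.1000 + 0.25·0.7500 + 0.25·0.1500; P(species X) ≈ 0.1667, P(species Y) ≈ 0.6944, P(species Z) ≈ 0.1389
After 'present': normaliser = 0.45·0.1667 + 0.25·0.6944 + 0.25·0.1389; P(species X) ≈ 0.2647, P(species Y) ≈ 0.6127, P(species Z) ≈ 0.1225
After 'absent': normaliser = 0.55·0.2647 + 0.75·0.6127 + 0.75·0.1225; P(species X) ≈ 0.2089, P(species Y) ≈ 0.6593, P(species Z) ≈ 0.1319
After 'present': normaliser = 0.45·0.2089 + 0.25·0.6593 + 0.25·0.1319; P(species X) ≈ 0.3221, P(species Y) ≈ 0.5649, P(species Z) ≈ 0.1130
After 'absent': normaliser = 0.55·0.3221 + 0.75·0.5649 + 0.75·0.1130; P(species X) ≈ 0.2584, P(species Y) ≈ 0.6180, P(species Z) ≈ 0.1236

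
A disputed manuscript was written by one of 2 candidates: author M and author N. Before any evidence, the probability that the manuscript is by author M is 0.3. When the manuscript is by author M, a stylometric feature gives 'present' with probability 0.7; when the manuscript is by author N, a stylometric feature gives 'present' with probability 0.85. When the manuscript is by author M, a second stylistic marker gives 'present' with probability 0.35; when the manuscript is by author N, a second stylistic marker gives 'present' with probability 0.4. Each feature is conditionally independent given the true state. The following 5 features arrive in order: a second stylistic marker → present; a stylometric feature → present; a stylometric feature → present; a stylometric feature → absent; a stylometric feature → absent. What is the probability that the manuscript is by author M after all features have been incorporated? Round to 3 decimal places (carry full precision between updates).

0.504

After a second stylistic marker='present': P(author M) = 0.35·0.3000 / (0.35·0.3000 + 0.4·0.7000) ≈ 0.2727
After a stylometric feature='present': P(author M) = 0.7·0.2727 / (0.7·0.2727 + 0.85·0.7273) ≈ 0.2360
After a stylometric feature='present': P(author M) = 0.7·0.2360 / (0.7·0.2360 + 0.85·0.7640) ≈ 0.2028
After a stylometric feature='absent': P(author M) = 0.3·0.2028 / (0.3·0.2028 + 0.15·0.7972) ≈ 0.3372
After a stylometric feature='absent': P(author M) = 0.3·0.3372 / (0.3·0.3372 + 0.15·0.6628) ≈ 0.5043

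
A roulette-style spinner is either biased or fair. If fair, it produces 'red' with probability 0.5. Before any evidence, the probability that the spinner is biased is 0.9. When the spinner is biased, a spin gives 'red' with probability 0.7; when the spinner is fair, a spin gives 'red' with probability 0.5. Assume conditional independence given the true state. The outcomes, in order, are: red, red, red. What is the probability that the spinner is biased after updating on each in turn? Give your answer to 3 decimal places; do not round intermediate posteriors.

0.961

After 'red': P(biased) = 0.7·0.9000 / (0.7·0.9000 + 0.5·0.1000) ≈ 0.9265
After 'red': P(biased) = 0.7·0.9265 / (0.7·0.9265 + 0.5·0.0735) ≈ 0.9464
After 'red': P(biased) = 0.7·0.9464 / (0.7·0.9464 + 0.5·0.0536) ≈ 0.9611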